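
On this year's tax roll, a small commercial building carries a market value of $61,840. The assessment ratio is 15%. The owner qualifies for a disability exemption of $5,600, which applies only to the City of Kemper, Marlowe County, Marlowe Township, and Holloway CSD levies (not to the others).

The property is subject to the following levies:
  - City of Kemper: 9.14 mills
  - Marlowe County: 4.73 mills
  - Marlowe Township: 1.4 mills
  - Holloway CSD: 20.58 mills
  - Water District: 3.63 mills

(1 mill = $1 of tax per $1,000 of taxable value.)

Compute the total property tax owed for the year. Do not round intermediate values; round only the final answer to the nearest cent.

Assessed value = $61,840 × 0.15 = $9,276
City of Kemper: ($9,276 − $5,600) × 0.00914 = $3,676 × 0.00914 = $33.59864
Marlowe County: ($9,276 − $5,600) × 0.00473 = $3,676 × 0.00473 = $17.38748
Marlowe Township: ($9,276 − $5,600) × 0.0014 = $3,676 × 0.0014 = $5.1464
Holloway CSD: ($9,276 − $5,600) × 0.02058 = $3,676 × 0.02058 = $75.65208
Water District: $9,276 × 0.00363 = $33.67188
Total = $165.45648

$165.46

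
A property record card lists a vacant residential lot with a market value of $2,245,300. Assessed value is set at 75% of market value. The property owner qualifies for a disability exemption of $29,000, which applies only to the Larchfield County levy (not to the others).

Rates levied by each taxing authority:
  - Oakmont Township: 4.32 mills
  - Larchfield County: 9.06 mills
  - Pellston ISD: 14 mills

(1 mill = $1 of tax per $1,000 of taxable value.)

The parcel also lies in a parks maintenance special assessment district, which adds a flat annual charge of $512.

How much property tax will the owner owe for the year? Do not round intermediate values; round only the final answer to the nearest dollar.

$46,356

Assessed value = $2,245,300 × 0.75 = $1,683,975
Oakmont Township: $1,683,975 × 0.00432 = $7,274.772
Larchfield County: ($1,683,975 − $29,000) × 0.00906 = $1,654,975 × 0.00906 = $14,994.0735
Pellston ISD: $1,683,975 × 0.014 = $23,575.65
Levies subtotal = $45,844.4955
Total = $45,844.4955 + $512 = $46,356.4955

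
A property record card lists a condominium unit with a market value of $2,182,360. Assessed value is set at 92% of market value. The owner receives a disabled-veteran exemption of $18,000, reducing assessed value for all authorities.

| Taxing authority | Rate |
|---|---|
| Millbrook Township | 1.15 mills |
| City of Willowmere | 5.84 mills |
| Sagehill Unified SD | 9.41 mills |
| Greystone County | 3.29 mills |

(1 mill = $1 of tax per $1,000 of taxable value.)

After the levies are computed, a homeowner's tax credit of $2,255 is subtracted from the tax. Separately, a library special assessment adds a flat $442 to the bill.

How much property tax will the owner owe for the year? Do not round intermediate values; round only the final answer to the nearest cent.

Assessed value = $2,182,360 × 0.92 = $2,007,771.2
Taxable value = $2,007,771.2 − $18,000 = $1,989,771.2
Millbrook Township: $1,989,771.2 × 0.00115 = $2,288.23688
City of Willowmere: $1,989,771.2 × 0.00584 = $11,620.263808
Sagehill Unified SD: $1,989,771.2 × 0.00941 = $18,723.746992
Greystone County: $1,989,771.2 × 0.00329 = $6,546.347248
Levies subtotal = $39,178.594928
After credit = $39,178.594928 − $2,255 = $36,923.594928
Total = $36,923.594928 + $442 = $37,365.594928

$37,365.59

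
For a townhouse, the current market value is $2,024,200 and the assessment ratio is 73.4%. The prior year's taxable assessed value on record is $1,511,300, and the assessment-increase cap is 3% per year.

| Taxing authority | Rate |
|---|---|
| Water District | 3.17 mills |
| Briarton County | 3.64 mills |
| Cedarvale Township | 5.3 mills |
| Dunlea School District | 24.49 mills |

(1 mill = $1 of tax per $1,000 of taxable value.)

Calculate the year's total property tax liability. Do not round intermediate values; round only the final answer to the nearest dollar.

$54,379

Uncapped assessed value = $2,024,200 × 0.734 = $1,485,762.8
Cap limit = $1,511,300 × 1.03 = $1,556,639
Taxable assessed value = min($1,485,762.8, $1,556,639) = $1,485,762.8 (cap does not bind)
Water District: $1,485,762.8 × 0.00317 = $4,709.868076
Briarton County: $1,485,762.8 × 0.00364 = $5,408.176592
Cedarvale Township: $1,485,762.8 × 0.0053 = $7,874.54284
Dunlea School District: $1,485,762.8 × 0.02449 = $36,386.330972
Total = $54,378.91848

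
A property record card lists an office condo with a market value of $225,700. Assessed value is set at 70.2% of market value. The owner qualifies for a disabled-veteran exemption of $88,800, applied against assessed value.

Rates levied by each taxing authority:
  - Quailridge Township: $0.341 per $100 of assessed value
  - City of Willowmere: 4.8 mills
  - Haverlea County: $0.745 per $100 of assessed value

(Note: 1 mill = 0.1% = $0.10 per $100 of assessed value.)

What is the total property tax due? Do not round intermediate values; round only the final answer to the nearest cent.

Assessed value = $225,700 × 0.702 = $158,441.4
Taxable value = $158,441.4 − $88,800 = $69,641.4
Quailridge Township: $69,641.4 × 0.00341 = $237.477174
City of Willowmere: $69,641.4 × 0.0048 = $334.27872
Haverlea County: $69,641.4 × 0.00745 = $518.82843
Total = $1,090.584324

$1,090.58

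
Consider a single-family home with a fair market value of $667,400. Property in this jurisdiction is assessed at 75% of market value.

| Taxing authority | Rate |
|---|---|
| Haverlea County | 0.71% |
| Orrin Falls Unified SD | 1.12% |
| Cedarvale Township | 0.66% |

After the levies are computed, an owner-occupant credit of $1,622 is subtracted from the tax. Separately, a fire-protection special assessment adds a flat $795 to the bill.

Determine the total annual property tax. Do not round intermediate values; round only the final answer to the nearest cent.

$11,636.70

Assessed value = $667,400 × 0.75 = $500,550
Haverlea County: $500,550 × 0.0071 = $3,553.905
Orrin Falls Unified SD: $500,550 × 0.0112 = $5,606.16
Cedarvale Township: $500,550 × 0.0066 = $3,303.63
Levies subtotal = $12,463.695
After credit = $12,463.695 − $1,622 = $10,841.695
Total = $10,841.695 + $795 = $11,636.695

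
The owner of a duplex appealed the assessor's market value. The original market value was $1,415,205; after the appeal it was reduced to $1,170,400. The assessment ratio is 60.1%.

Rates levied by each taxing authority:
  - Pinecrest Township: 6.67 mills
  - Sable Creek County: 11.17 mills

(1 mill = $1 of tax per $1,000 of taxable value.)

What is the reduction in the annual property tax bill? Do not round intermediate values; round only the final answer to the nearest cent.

$2,624.76

Old assessed value = $1,415,205 × 0.601 = $850,538.205
New assessed value = $1,170,400 × 0.601 = $703,410.4
Combined rate = 0.00667 + 0.01117 = 0.01784
Old tax = $850,538.205 × 0.01784 = $15,173.6015772
New tax = $703,410.4 × 0.01784 = $12,548.841536
Reduction = $15,173.6015772 − $12,548.841536 = $2,624.7600412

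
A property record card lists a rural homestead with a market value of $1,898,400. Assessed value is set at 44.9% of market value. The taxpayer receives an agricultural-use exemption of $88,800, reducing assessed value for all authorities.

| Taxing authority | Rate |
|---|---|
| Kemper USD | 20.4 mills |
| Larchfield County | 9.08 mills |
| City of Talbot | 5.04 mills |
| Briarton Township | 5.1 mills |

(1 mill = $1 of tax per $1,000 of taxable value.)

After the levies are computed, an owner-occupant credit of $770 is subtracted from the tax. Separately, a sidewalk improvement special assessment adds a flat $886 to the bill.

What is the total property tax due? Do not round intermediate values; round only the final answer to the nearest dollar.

$30,369

Assessed value = $1,898,400 × 0.449 = $852,381.6
Taxable value = $852,381.6 − $88,800 = $763,581.6
Kemper USD: $763,581.6 × 0.0204 = $15,577.06464
Larchfield County: $763,581.6 × 0.00908 = $6,933.320928
City of Talbot: $763,581.6 × 0.00504 = $3,848.451264
Briarton Township: $763,581.6 × 0.0051 = $3,894.26616
Levies subtotal = $30,253.102992
After credit = $30,253.102992 − $770 = $29,483.102992
Total = $29,483.102992 + $886 = $30,369.102992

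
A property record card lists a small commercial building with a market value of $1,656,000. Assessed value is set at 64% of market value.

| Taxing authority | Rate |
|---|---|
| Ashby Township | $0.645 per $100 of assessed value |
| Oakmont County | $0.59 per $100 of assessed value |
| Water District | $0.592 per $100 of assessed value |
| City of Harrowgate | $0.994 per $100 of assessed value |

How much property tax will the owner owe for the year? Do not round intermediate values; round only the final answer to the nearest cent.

Assessed value = $1,656,000 × 0.64 = $1,059,840
Ashby Township: $1,059,840 × 0.00645 = $6,835.968
Oakmont County: $1,059,840 × 0.0059 = $6,253.056
Water District: $1,059,840 × 0.00592 = $6,274.2528
City of Harrowgate: $1,059,840 × 0.00994 = $10,534.8096
Total = $6,835.968 + $6,253.056 + $6,274.2528 + $10,534.8096 = $29,898.0864

$29,898.09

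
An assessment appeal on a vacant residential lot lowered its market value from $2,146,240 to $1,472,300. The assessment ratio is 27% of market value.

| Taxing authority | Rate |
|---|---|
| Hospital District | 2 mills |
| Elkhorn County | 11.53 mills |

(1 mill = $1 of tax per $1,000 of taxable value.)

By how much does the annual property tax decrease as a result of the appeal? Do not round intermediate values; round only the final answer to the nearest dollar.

Old assessed value = $2,146,240 × 0.27 = $579,484.8
New assessed value = $1,472,300 × 0.27 = $397,521
Combined rate = 0.002 + 0.01153 = 0.01353
Old tax = $579,484.8 × 0.01353 = $7,840.429344
New tax = $397,521 × 0.01353 = $5,378.45913
Reduction = $7,840.429344 − $5,378.45913 = $2,461.970214

$2,462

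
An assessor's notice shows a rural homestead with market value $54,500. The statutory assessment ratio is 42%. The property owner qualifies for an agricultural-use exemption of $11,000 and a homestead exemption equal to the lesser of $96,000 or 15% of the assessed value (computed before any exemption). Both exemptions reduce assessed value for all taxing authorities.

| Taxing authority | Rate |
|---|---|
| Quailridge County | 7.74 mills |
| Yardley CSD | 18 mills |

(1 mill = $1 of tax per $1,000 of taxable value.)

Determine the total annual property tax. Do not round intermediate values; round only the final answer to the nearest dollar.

Assessed value = $54,500 × 0.42 = $22,890
Homestead exemption = min($96,000, 15% × $22,890) = min($96,000, $3,433.5) = $3,433.5 (percentage binds)
Taxable value = $22,890 − $11,000 − $3,433.5 = $8,456.5
Quailridge County: $8,456.5 × 0.00774 = $65.45331
Yardley CSD: $8,456.5 × 0.018 = $152.217
Total = $217.67031

$218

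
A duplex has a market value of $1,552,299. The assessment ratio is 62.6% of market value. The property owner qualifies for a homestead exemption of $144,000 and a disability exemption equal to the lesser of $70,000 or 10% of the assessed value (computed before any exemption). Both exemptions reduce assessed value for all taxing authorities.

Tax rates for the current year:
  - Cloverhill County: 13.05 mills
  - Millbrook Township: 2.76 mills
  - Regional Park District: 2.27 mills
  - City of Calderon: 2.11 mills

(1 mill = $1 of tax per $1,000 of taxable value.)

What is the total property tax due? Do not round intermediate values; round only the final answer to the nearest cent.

$15,298.75

Assessed value = $1,552,299 × 0.626 = $971,739.174
Disability exemption = min($70,000, 10% × $971,739.174) = min($70,000, $97,173.9174) = $70,000 (dollar cap binds)
Taxable value = $971,739.174 − $144,000 − $70,000 = $757,739.174
Cloverhill County: $757,739.174 × 0.01305 = $9,888.4962207
Millbrook Township: $757,739.174 × 0.00276 = $2,091.36012024
Regional Park District: $757,739.174 × 0.00227 = $1,720.06792498
City of Calderon: $757,739.174 × 0.00211 = $1,598.82965714
Total = $15,298.75392306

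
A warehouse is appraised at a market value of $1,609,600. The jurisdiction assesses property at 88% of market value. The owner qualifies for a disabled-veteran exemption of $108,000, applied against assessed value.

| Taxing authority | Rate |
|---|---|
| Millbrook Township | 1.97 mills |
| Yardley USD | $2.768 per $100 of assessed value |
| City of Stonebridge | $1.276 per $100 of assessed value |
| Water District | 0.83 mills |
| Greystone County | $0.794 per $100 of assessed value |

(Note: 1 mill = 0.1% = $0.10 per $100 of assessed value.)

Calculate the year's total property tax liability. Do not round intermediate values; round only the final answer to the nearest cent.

$66,966.37

Assessed value = $1,609,600 × 0.88 = $1,416,448
Taxable value = $1,416,448 − $108,000 = $1,308,448
Millbrook Township: $1,308,448 × 0.00197 = $2,577.64256
Yardley USD: $1,308,448 × 0.02768 = $36,217.84064
City of Stonebridge: $1,308,448 × 0.01276 = $16,695.79648
Water District: $1,308,448 × 0.00083 = $1,086.01184
Greystone County: $1,308,448 × 0.00794 = $10,389.07712
Total = $66,966.36864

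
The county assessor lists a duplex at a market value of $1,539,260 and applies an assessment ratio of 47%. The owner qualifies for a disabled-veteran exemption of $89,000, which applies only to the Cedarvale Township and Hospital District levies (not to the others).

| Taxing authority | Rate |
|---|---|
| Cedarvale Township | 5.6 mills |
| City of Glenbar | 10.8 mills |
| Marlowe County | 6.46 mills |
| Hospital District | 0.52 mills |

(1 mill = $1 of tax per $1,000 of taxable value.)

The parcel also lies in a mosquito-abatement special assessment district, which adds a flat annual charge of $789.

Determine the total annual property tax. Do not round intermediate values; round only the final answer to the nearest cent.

$17,158.63

Assessed value = $1,539,260 × 0.47 = $723,452.2
Cedarvale Township: ($723,452.2 − $89,000) × 0.0056 = $634,452.2 × 0.0056 = $3,552.93232
City of Glenbar: $723,452.2 × 0.0108 = $7,813.28376
Marlowe County: $723,452.2 × 0.00646 = $4,673.501212
Hospital District: ($723,452.2 − $89,000) × 0.00052 = $634,452.2 × 0.00052 = $329.915144
Levies subtotal = $16,369.632436
Total = $16,369.632436 + $789 = $17,158.632436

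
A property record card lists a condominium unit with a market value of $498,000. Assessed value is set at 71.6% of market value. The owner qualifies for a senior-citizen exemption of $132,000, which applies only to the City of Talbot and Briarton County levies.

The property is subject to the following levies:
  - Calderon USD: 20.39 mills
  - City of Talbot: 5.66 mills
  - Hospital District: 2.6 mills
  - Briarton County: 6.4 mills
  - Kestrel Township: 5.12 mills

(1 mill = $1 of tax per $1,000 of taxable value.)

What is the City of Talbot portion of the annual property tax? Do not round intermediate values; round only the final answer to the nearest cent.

Assessed value = $498,000 × 0.716 = $356,568
City of Talbot taxable value = $356,568 − $132,000 = $224,568
City of Talbot levy = $224,568 × 0.00566 = $1,271.05488

$1,271.05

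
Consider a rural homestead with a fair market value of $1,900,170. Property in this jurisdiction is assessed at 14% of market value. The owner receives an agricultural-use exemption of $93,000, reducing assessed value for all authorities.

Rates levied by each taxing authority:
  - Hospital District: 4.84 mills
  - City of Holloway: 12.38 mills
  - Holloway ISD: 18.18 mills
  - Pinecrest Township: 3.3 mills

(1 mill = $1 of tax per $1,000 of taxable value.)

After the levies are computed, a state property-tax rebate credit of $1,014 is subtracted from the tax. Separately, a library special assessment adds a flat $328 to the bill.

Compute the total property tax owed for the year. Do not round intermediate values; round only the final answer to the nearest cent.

Assessed value = $1,900,170 × 0.14 = $266,023.8
Taxable value = $266,023.8 − $93,000 = $173,023.8
Hospital District: $173,023.8 × 0.00484 = $837.435192
City of Holloway: $173,023.8 × 0.01238 = $2,142.034644
Holloway ISD: $173,023.8 × 0.01818 = $3,145.572684
Pinecrest Township: $173,023.8 × 0.0033 = $570.97854
Levies subtotal = $6,696.02106
After credit = $6,696.02106 − $1,014 = $5,682.02106
Total = $5,682.02106 + $328 = $6,010.02106

$6,010.02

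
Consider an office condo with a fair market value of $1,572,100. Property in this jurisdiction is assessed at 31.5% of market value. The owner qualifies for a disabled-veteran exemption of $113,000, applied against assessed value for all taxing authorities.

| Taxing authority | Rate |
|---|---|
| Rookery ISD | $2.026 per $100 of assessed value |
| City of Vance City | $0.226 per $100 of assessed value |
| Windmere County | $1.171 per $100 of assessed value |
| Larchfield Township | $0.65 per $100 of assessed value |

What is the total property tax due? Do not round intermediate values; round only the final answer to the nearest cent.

$15,567.47

Assessed value = $1,572,100 × 0.315 = $495,211.5
Taxable value = $495,211.5 − $113,000 = $382,211.5
Rookery ISD: $382,211.5 × 0.02026 = $7,743.60499
City of Vance City: $382,211.5 × 0.00226 = $863.79799
Windmere County: $382,211.5 × 0.01171 = $4,475.696665
Larchfield Township: $382,211.5 × 0.0065 = $2,484.37475
Total = $7,743.60499 + $863.79799 + $4,475.696665 + $2,484.37475 = $15,567.474395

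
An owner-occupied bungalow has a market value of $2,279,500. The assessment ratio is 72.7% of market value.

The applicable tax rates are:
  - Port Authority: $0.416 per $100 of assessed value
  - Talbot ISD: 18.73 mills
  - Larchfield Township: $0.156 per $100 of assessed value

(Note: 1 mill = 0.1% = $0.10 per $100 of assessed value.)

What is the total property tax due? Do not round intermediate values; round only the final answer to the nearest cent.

Assessed value = $2,279,500 × 0.727 = $1,657,196.5
Port Authority: $1,657,196.5 × 0.00416 = $6,893.93744
Talbot ISD: $1,657,196.5 × 0.01873 = $31,039.290445
Larchfield Township: $1,657,196.5 × 0.00156 = $2,585.22654
Total = $40,518.454425

$40,518.45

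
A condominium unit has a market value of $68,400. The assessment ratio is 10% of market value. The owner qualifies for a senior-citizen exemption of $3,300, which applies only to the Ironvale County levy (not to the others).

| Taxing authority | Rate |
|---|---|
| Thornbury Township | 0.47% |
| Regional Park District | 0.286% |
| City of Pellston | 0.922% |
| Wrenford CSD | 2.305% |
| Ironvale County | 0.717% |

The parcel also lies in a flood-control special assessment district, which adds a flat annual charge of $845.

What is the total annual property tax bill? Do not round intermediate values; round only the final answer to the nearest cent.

Assessed value = $68,400 × 0.1 = $6,840
Thornbury Township: $6,840 × 0.0047 = $32.148
Regional Park District: $6,840 × 0.00286 = $19.5624
City of Pellston: $6,840 × 0.00922 = $63.0648
Wrenford CSD: $6,840 × 0.02305 = $157.662
Ironvale County: ($6,840 − $3,300) × 0.00717 = $3,540 × 0.00717 = $25.3818
Levies subtotal = $297.819
Total = $297.819 + $845 = $1,142.819

$1,142.82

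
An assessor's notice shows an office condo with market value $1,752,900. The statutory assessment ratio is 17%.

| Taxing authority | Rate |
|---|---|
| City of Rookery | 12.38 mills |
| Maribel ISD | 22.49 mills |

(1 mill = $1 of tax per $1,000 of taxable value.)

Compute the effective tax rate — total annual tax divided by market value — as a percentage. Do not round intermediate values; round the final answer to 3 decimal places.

Assessed value = $1,752,900 × 0.17 = $297,993
City of Rookery: $297,993 × 0.01238 = $3,689.15334
Maribel ISD: $297,993 × 0.02249 = $6,701.86257
Total tax = $10,391.01591
Effective rate = $10,391.01591 ÷ $1,752,900 = 0.593% of market value

0.593%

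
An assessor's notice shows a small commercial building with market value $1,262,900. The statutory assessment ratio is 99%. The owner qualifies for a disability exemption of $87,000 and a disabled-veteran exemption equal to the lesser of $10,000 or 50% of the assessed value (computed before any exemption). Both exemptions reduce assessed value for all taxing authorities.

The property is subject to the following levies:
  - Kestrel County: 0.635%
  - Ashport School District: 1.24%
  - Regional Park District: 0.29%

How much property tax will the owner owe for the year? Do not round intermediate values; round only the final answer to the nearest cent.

Assessed value = $1,262,900 × 0.99 = $1,250,271
Disabled-veteran exemption = min($10,000, 50% × $1,250,271) = min($10,000, $625,135.5) = $10,000 (dollar cap binds)
Taxable value = $1,250,271 − $87,000 − $10,000 = $1,153,271
Kestrel County: $1,153,271 × 0.00635 = $7,323.27085
Ashport School District: $1,153,271 × 0.0124 = $14,300.5604
Regional Park District: $1,153,271 × 0.0029 = $3,344.4859
Total = $24,968.31715

$24,968.32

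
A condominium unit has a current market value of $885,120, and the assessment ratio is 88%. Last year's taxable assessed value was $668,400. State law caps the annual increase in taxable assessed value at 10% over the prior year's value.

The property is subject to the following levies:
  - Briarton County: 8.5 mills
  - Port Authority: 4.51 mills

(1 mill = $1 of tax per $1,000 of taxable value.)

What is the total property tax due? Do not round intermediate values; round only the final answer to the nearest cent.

$9,565.47

Uncapped assessed value = $885,120 × 0.88 = $778,905.6
Cap limit = $668,400 × 1.1 = $735,240
Taxable assessed value = min($778,905.6, $735,240) = $735,240 (cap binds)
Briarton County: $735,240 × 0.0085 = $6,249.54
Port Authority: $735,240 × 0.00451 = $3,315.9324
Total = $9,565.4724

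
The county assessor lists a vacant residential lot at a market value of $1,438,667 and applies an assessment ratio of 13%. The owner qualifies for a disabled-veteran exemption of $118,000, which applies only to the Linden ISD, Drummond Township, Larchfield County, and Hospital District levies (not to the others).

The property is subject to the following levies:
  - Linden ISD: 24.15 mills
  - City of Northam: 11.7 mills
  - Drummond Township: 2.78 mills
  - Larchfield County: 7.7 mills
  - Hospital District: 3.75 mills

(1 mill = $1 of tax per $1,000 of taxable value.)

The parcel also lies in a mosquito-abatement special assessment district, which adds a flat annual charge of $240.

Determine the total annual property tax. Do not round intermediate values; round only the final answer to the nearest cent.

Assessed value = $1,438,667 × 0.13 = $187,026.71
Linden ISD: ($187,026.71 − $118,000) × 0.02415 = $69,026.71 × 0.02415 = $1,666.9950465
City of Northam: $187,026.71 × 0.0117 = $2,188.212507
Drummond Township: ($187,026.71 − $118,000) × 0.00278 = $69,026.71 × 0.00278 = $191.8942538
Larchfield County: ($187,026.71 − $118,000) × 0.0077 = $69,026.71 × 0.0077 = $531.505667
Hospital District: ($187,026.71 − $118,000) × 0.00375 = $69,026.71 × 0.00375 = $258.8501625
Levies subtotal = $4,837.4576368
Total = $4,837.4576368 + $240 = $5,077.4576368

$5,077.46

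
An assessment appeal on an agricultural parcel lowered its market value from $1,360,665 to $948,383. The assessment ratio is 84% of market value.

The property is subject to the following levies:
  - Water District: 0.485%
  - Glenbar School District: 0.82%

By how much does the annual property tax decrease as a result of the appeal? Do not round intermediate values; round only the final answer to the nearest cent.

Old assessed value = $1,360,665 × 0.84 = $1,142,958.6
New assessed value = $948,383 × 0.84 = $796,641.72
Combined rate = 0.00485 + 0.0082 = 0.01305
Old tax = $1,142,958.6 × 0.01305 = $14,915.60973
New tax = $796,641.72 × 0.01305 = $10,396.174446
Reduction = $14,915.60973 − $10,396.174446 = $4,519.435284

$4,519.44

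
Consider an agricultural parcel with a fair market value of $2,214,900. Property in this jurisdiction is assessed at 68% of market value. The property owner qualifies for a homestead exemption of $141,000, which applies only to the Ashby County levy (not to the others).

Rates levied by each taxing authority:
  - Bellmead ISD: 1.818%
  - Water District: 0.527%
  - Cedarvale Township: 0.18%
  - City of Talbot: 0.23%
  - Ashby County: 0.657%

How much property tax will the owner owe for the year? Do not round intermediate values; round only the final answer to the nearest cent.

Assessed value = $2,214,900 × 0.68 = $1,506,132
Bellmead ISD: $1,506,132 × 0.01818 = $27,381.47976
Water District: $1,506,132 × 0.00527 = $7,937.31564
Cedarvale Township: $1,506,132 × 0.0018 = $2,711.0376
City of Talbot: $1,506,132 × 0.0023 = $3,464.1036
Ashby County: ($1,506,132 − $141,000) × 0.00657 = $1,365,132 × 0.00657 = $8,968.91724
Total = $50,462.85384

$50,462.85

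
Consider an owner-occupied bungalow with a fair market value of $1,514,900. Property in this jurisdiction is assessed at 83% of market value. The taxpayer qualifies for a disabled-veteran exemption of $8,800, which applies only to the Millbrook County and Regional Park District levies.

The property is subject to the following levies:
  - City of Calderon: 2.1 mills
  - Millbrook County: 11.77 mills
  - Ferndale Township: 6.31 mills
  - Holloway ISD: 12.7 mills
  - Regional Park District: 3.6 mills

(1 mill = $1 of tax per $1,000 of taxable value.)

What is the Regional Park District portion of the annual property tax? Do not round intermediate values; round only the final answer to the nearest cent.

$4,494.84

Assessed value = $1,514,900 × 0.83 = $1,257,367
Regional Park District taxable value = $1,257,367 − $8,800 = $1,248,567
Regional Park District levy = $1,248,567 × 0.0036 = $4,494.8412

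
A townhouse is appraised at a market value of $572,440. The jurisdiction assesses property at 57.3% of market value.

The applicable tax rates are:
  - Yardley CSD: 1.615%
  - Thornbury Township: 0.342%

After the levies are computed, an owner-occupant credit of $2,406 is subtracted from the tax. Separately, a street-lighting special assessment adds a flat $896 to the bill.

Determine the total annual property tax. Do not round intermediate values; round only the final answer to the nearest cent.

Assessed value = $572,440 × 0.573 = $328,008.12
Yardley CSD: $328,008.12 × 0.01615 = $5,297.331138
Thornbury Township: $328,008.12 × 0.00342 = $1,121.7877704
Levies subtotal = $6,419.1189084
After credit = $6,419.1189084 − $2,406 = $4,013.1189084
Total = $4,013.1189084 + $896 = $4,909.1189084

$4,909.12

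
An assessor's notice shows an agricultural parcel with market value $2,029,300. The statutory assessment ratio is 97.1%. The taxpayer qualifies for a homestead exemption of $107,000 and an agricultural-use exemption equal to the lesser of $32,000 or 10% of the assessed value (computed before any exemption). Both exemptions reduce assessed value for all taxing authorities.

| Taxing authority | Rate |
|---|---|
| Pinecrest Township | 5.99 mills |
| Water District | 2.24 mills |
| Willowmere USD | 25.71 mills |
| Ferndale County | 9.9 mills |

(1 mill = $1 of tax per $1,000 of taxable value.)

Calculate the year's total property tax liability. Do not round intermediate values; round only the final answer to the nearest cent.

Assessed value = $2,029,300 × 0.971 = $1,970,450.3
Agricultural-use exemption = min($32,000, 10% × $1,970,450.3) = min($32,000, $197,045.03) = $32,000 (dollar cap binds)
Taxable value = $1,970,450.3 − $107,000 − $32,000 = $1,831,450.3
Pinecrest Township: $1,831,450.3 × 0.00599 = $10,970.387297
Water District: $1,831,450.3 × 0.00224 = $4,102.448672
Willowmere USD: $1,831,450.3 × 0.02571 = $47,086.587213
Ferndale County: $1,831,450.3 × 0.0099 = $18,131.35797
Total = $80,290.781152

$80,290.78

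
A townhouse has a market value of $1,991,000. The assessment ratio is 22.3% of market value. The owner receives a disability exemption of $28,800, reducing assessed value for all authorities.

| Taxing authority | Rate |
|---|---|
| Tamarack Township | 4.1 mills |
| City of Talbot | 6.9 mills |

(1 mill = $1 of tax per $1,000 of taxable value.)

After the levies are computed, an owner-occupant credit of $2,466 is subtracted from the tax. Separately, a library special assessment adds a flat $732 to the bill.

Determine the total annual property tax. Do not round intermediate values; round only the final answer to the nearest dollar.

Assessed value = $1,991,000 × 0.223 = $443,993
Taxable value = $443,993 − $28,800 = $415,193
Tamarack Township: $415,193 × 0.0041 = $1,702.2913
City of Talbot: $415,193 × 0.0069 = $2,864.8317
Levies subtotal = $4,567.123
After credit = $4,567.123 − $2,466 = $2,101.123
Total = $2,101.123 + $732 = $2,833.123

$2,833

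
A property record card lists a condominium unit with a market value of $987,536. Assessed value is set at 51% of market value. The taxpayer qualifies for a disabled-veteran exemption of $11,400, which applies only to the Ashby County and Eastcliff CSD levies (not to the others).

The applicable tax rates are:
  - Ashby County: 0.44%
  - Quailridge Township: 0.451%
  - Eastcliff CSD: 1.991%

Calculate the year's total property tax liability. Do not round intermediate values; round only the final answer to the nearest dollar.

Assessed value = $987,536 × 0.51 = $503,643.36
Ashby County: ($503,643.36 − $11,400) × 0.0044 = $492,243.36 × 0.0044 = $2,165.870784
Quailridge Township: $503,643.36 × 0.00451 = $2,271.4315536
Eastcliff CSD: ($503,643.36 − $11,400) × 0.01991 = $492,243.36 × 0.01991 = $9,800.5652976
Total = $14,237.8676352

$14,238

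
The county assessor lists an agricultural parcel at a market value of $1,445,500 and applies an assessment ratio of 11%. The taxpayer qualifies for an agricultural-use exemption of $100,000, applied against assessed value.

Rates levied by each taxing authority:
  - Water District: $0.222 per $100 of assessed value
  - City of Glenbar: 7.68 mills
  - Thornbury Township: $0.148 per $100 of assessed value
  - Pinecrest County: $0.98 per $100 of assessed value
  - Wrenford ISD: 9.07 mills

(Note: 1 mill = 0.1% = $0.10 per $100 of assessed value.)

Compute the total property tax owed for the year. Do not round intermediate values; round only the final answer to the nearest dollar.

Assessed value = $1,445,500 × 0.11 = $159,005
Taxable value = $159,005 − $100,000 = $59,005
Water District: $59,005 × 0.00222 = $130.9911
City of Glenbar: $59,005 × 0.00768 = $453.1584
Thornbury Township: $59,005 × 0.00148 = $87.3274
Pinecrest County: $59,005 × 0.0098 = $578.249
Wrenford ISD: $59,005 × 0.00907 = $535.17535
Total = $1,784.90125

$1,785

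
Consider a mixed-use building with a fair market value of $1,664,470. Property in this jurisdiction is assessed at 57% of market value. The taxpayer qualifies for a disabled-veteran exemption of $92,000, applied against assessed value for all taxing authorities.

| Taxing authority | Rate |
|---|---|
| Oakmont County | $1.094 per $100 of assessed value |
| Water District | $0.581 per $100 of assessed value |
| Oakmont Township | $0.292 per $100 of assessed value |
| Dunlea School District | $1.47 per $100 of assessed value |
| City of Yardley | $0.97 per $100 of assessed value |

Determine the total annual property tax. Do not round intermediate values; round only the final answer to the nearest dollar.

Assessed value = $1,664,470 × 0.57 = $948,747.9
Taxable value = $948,747.9 − $92,000 = $856,747.9
Oakmont County: $856,747.9 × 0.01094 = $9,372.822026
Water District: $856,747.9 × 0.00581 = $4,977.705299
Oakmont Township: $856,747.9 × 0.00292 = $2,501.703868
Dunlea School District: $856,747.9 × 0.0147 = $12,594.19413
City of Yardley: $856,747.9 × 0.0097 = $8,310.45463
Total = $9,372.822026 + $4,977.705299 + $2,501.703868 + $12,594.19413 + $8,310.45463 = $37,756.879953

$37,757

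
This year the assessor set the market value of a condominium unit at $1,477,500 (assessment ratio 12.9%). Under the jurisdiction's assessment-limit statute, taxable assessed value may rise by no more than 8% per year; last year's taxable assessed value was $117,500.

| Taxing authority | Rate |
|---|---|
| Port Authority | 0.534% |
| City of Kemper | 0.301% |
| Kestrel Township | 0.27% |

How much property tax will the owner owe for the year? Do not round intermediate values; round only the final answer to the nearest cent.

$1,402.25

Uncapped assessed value = $1,477,500 × 0.129 = $190,597.5
Cap limit = $117,500 × 1.08 = $126,900
Taxable assessed value = min($190,597.5, $126,900) = $126,900 (cap binds)
Port Authority: $126,900 × 0.00534 = $677.646
City of Kemper: $126,900 × 0.00301 = $381.969
Kestrel Township: $126,900 × 0.0027 = $342.63
Total = $1,402.245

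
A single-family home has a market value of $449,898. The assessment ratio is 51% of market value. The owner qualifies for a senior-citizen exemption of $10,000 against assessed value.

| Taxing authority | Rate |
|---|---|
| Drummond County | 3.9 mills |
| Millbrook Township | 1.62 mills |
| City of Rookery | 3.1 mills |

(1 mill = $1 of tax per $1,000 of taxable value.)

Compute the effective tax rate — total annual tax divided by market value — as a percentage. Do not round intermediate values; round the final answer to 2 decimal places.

0.42%

Assessed value = $449,898 × 0.51 = $229,447.98
Taxable value = $229,447.98 − $10,000 = $219,447.98
Drummond County: $219,447.98 × 0.0039 = $855.847122
Millbrook Township: $219,447.98 × 0.00162 = $355.5057276
City of Rookery: $219,447.98 × 0.0031 = $680.288738
Total tax = $1,891.6415876
Effective rate = $1,891.6415876 ÷ $449,898 = 0.42% of market value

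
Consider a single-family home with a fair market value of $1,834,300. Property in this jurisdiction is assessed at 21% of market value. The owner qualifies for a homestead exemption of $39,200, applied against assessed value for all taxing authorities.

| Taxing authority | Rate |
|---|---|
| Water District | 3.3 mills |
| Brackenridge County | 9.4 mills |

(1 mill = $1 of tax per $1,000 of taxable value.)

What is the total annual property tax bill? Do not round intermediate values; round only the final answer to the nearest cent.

$4,394.24

Assessed value = $1,834,300 × 0.21 = $385,203
Taxable value = $385,203 − $39,200 = $346,003
Water District: $346,003 × 0.0033 = $1,141.8099
Brackenridge County: $346,003 × 0.0094 = $3,252.4282
Total = $1,141.8099 + $3,252.4282 = $4,394.2381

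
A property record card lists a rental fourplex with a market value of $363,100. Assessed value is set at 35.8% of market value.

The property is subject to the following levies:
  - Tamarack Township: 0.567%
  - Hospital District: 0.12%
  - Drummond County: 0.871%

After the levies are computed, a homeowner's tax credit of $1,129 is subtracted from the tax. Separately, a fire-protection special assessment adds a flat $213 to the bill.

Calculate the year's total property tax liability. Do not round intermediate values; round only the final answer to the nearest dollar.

Assessed value = $363,100 × 0.358 = $129,989.8
Tamarack Township: $129,989.8 × 0.00567 = $737.042166
Hospital District: $129,989.8 × 0.0012 = $155.98776
Drummond County: $129,989.8 × 0.00871 = $1,132.211158
Levies subtotal = $2,025.241084
After credit = $2,025.241084 − $1,129 = $896.241084
Total = $896.241084 + $213 = $1,109.241084

$1,109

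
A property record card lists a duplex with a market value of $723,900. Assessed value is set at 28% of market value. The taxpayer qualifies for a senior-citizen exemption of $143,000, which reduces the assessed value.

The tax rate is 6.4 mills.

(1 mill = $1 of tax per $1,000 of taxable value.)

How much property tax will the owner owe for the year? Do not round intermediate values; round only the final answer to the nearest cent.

$382.03

Assessed value = $723,900 × 0.28 = $202,692
Taxable value = $202,692 − $143,000 = $59,692
Tax = $59,692 × 0.0064 = $382.0288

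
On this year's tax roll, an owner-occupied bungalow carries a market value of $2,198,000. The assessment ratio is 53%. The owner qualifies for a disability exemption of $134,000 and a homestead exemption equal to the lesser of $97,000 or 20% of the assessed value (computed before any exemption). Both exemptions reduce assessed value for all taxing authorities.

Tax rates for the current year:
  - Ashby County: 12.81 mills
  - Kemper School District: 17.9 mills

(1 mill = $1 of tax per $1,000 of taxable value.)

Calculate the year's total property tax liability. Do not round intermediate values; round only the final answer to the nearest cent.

$28,681.30

Assessed value = $2,198,000 × 0.53 = $1,164,940
Homestead exemption = min($97,000, 20% × $1,164,940) = min($97,000, $232,988) = $97,000 (dollar cap binds)
Taxable value = $1,164,940 − $134,000 − $97,000 = $933,940
Ashby County: $933,940 × 0.01281 = $11,963.7714
Kemper School District: $933,940 × 0.0179 = $16,717.526
Total = $28,681.2974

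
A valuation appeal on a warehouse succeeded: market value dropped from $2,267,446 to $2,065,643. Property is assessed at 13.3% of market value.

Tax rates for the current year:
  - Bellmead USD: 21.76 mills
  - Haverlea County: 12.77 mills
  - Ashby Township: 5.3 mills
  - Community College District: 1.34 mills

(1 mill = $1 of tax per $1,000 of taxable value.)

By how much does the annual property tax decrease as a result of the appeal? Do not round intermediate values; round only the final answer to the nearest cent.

$1,104.99

Old assessed value = $2,267,446 × 0.133 = $301,570.318
New assessed value = $2,065,643 × 0.133 = $274,730.519
Combined rate = 0.02176 + 0.01277 + 0.0053 + 0.00134 = 0.04117
Old tax = $301,570.318 × 0.04117 = $12,415.64999206
New tax = $274,730.519 × 0.04117 = $11,310.65546723
Reduction = $12,415.64999206 − $11,310.65546723 = $1,104.99452483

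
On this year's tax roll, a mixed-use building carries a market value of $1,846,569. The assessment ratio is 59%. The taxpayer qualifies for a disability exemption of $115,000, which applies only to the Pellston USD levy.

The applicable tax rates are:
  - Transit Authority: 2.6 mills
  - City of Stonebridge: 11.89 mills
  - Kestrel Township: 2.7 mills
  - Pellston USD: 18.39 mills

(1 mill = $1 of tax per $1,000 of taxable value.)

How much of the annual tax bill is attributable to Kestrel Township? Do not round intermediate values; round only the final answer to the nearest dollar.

Assessed value = $1,846,569 × 0.59 = $1,089,475.71
Kestrel Township taxable value = $1,089,475.71 (exemption does not apply)
Kestrel Township levy = $1,089,475.71 × 0.0027 = $2,941.584417

$2,942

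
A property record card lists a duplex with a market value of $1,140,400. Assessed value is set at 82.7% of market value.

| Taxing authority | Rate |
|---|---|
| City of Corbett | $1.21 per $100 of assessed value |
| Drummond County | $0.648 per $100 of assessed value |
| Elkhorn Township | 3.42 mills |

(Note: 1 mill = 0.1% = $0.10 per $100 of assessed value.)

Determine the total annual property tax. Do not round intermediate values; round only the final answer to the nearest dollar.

$20,748

Assessed value = $1,140,400 × 0.827 = $943,110.8
City of Corbett: $943,110.8 × 0.0121 = $11,411.64068
Drummond County: $943,110.8 × 0.00648 = $6,111.357984
Elkhorn Township: $943,110.8 × 0.00342 = $3,225.438936
Total = $20,748.4376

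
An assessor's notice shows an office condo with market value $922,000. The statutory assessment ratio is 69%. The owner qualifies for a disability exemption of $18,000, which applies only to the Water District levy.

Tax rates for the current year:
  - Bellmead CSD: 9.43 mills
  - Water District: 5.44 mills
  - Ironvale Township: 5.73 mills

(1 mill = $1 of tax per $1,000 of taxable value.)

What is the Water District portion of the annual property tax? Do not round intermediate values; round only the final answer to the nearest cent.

Assessed value = $922,000 × 0.69 = $636,180
Water District taxable value = $636,180 − $18,000 = $618,180
Water District levy = $618,180 × 0.00544 = $3,362.8992

$3,362.90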